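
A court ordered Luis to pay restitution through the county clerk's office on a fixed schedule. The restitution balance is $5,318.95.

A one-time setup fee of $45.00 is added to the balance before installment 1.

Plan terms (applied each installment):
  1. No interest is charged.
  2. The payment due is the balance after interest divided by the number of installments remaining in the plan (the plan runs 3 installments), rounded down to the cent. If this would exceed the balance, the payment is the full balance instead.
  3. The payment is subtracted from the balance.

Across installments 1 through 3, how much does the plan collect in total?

$5,363.95

Installment 1: $5,363.95 − $1,787.98 → $3,575.97
Installment 2: $3,575.97 − $1,787.98 → $1,787.99
Installment 3: $1,787.99 − $1,787.99 → $0.00
Total paid: $5,363.95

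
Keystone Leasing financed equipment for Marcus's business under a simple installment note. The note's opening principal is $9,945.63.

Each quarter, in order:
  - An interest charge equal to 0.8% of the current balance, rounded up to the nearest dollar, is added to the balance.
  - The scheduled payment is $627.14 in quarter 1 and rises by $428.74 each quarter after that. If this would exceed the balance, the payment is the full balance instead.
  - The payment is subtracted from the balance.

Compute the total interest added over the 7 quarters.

Quarter 1: opening $9,945.63; interest $80.00 → $10,025.63; payment $627.14; balance $9,398.49
Quarter 2: opening $9,398.49; interest $76.00 → $9,474.49; payment $1,055.88; balance $8,418.61
Quarter 3: opening $8,418.61; interest $68.00 → $8,486.61; payment $1,484.62; balance $7,001.99
Quarter 4: opening $7,001.99; interest $57.00 → $7,058.99; payment $1,913.36; balance $5,145.63
Quarter 5: opening $5,145.63; interest $42.00 → $5,187.63; payment $2,342.10; balance $2,845.53
Quarter 6: opening $2,845.53; interest $23.00 → $2,868.53; payment $2,770.84; balance $97.69
Quarter 7: opening $97.69; interest $1.00 → $98.69; payment $98.69; balance $0.00
Total interest: $80.00 + $76.00 + $68.00 + $57.00 + $42.00 + $23.00 + $1.00 = $347.00

$347.00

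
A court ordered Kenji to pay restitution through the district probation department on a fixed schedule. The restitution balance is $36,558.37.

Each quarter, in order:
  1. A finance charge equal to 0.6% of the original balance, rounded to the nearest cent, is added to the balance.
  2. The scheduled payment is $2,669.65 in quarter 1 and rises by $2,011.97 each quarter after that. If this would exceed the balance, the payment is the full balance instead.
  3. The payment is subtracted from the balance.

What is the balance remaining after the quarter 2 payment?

$29,645.80

# | Opening | Interest | Payment | End bal
1 | $36,558.37 | $219.35 | $2,669.65 | $34,108.07
2 | $34,108.07 | $219.35 | $4,681.62 | $29,645.80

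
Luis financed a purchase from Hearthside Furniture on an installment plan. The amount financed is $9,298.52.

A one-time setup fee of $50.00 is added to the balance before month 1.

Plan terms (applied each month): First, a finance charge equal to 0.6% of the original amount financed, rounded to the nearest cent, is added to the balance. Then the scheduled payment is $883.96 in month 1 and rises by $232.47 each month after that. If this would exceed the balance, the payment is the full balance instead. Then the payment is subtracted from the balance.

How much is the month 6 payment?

Month 1: opening $9,348.52; interest $55.79 → $9,404.31; payment $883.96; balance $8,520.35
Month 2: opening $8,520.35; interest $55.79 → $8,576.14; payment $1,116.43; balance $7,459.71
Month 3: opening $7,459.71; interest $55.79 → $7,515.50; payment $1,348.90; balance $6,166.60
Month 4: opening $6,166.60; interest $55.79 → $6,222.39; payment $1,581.37; balance $4,641.02
Month 5: opening $4,641.02; interest $55.79 → $4,696.81; payment $1,813.84; balance $2,882.97
Month 6: opening $2,882.97; interest $55.79 → $2,938.76; payment $2,046.31; balance $892.45

$2,046.31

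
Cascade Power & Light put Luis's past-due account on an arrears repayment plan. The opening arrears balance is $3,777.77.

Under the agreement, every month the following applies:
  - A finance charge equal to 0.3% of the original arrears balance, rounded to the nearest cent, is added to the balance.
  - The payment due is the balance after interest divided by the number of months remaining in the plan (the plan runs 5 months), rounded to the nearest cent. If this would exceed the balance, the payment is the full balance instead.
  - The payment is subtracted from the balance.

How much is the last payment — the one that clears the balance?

# | Opening | Interest | Payment | End bal
1 | $3,777.77 | $11.33 | $757.82 | $3,031.28
2 | $3,031.28 | $11.33 | $760.65 | $2,281.96
3 | $2,281.96 | $11.33 | $764.43 | $1,528.86
4 | $1,528.86 | $11.33 | $770.10 | $770.09
5 | $770.09 | $11.33 | $781.42 | $0.00

$781.42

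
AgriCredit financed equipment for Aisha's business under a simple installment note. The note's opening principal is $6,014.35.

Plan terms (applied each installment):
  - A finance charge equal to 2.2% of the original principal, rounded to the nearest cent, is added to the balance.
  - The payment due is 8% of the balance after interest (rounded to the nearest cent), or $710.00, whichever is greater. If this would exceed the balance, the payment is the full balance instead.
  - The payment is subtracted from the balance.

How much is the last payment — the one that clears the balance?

$369.87

Installment 1: $6,014.35 +$132.32 interest = $6,146.67; pay $710.00 → $5,436.67
Installment 2: $5,436.67 +$132.32 interest = $5,568.99; pay $710.00 → $4,858.99
Installment 3: $4,858.99 +$132.32 interest = $4,991.31; pay $710.00 → $4,281.31
Installment 4: $4,281.31 +$132.32 interest = $4,413.63; pay $710.00 → $3,703.63
Installment 5: $3,703.63 +$132.32 interest = $3,835.95; pay $710.00 → $3,125.95
Installment 6: $3,125.95 +$132.32 interest = $3,258.27; pay $710.00 → $2,548.27
Installment 7: $2,548.27 +$132.32 interest = $2,680.59; pay $710.00 → $1,970.59
Installment 8: $1,970.59 +$132.32 interest = $2,102.91; pay $710.00 → $1,392.91
Installment 9: $1,392.91 +$132.32 interest = $1,525.23; pay $710.00 → $815.23
Installment 10: $815.23 +$132.32 interest = $947.55; pay $710.00 → $237.55
Installment 11: $237.55 +$132.32 interest = $369.87; pay $369.87 → $0.00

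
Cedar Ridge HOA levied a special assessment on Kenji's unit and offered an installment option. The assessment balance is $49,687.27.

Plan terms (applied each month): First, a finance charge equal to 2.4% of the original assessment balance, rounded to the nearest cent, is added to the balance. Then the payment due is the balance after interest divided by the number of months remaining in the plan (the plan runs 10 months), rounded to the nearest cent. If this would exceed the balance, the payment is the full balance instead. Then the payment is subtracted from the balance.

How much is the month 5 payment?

$5,738.64

Month 1: opening $49,687.27; interest $1,192.49 → $50,879.76; payment $5,087.98; balance $45,791.78
Month 2: opening $45,791.78; interest $1,192.49 → $46,984.27; payment $5,220.47; balance $41,763.80
Month 3: opening $41,763.80; interest $1,192.49 → $42,956.29; payment $5,369.54; balance $37,586.75
Month 4: opening $37,586.75; interest $1,192.49 → $38,779.24; payment $5,539.89; balance $33,239.35
Month 5: opening $33,239.35; interest $1,192.49 → $34,431.84; payment $5,738.64; balance $28,693.20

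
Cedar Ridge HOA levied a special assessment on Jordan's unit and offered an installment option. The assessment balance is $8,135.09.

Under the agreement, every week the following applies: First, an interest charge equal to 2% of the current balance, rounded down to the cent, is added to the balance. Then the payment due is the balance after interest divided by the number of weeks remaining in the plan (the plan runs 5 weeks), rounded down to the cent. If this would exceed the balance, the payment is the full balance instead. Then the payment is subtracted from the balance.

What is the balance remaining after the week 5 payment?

Week 1: opening $8,135.09; interest $162.70 → $8,297.79; payment $1,659.55; balance $6,638.24
Week 2: opening $6,638.24; interest $132.76 → $6,771.00; payment $1,692.75; balance $5,078.25
Week 3: opening $5,078.25; interest $101.56 → $5,179.81; payment $1,726.60; balance $3,453.21
Week 4: opening $3,453.21; interest $69.06 → $3,522.27; payment $1,761.13; balance $1,761.14
Week 5: opening $1,761.14; interest $35.22 → $1,796.36; payment $1,796.36; balance $0.00

$0.00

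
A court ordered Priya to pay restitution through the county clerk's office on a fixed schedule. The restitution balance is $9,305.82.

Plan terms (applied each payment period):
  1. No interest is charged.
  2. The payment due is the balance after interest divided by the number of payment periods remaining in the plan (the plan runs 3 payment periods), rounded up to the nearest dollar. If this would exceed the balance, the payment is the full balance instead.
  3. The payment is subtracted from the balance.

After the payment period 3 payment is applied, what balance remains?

Payment period 1: $9,305.82 − $3,102.00 → $6,203.82
Payment period 2: $6,203.82 − $3,102.00 → $3,101.82
Payment period 3: $3,101.82 − $3,101.82 → $0.00

$0.00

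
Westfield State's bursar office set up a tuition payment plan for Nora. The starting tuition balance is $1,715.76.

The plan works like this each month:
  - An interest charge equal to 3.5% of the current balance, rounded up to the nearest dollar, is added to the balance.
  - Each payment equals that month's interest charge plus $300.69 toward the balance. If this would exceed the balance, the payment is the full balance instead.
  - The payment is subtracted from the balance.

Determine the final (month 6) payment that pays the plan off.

$220.31

# | Opening | Interest | Payment | End bal
1 | $1,715.76 | $61.00 | $361.69 | $1,415.07
2 | $1,415.07 | $50.00 | $350.69 | $1,114.38
3 | $1,114.38 | $40.00 | $340.69 | $813.69
4 | $813.69 | $29.00 | $329.69 | $513.00
5 | $513.00 | $18.00 | $318.69 | $212.31
6 | $212.31 | $8.00 | $220.31 | $0.00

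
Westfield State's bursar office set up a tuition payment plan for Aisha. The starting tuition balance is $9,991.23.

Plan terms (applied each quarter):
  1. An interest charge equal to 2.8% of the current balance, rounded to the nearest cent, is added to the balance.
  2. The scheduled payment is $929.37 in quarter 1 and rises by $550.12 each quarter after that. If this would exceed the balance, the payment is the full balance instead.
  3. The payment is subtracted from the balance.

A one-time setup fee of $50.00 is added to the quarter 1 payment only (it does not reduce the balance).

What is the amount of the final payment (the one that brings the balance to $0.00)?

$923.85

Quarter 1: opening $9,991.23; interest $279.75 → $10,270.98; payment $929.37 (+ $50.00 fee); balance $9,341.61
Quarter 2: opening $9,341.61; interest $261.57 → $9,603.18; payment $1,479.49; balance $8,123.69
Quarter 3: opening $8,123.69; interest $227.46 → $8,351.15; payment $2,029.61; balance $6,321.54
Quarter 4: opening $6,321.54; interest $177.00 → $6,498.54; payment $2,579.73; balance $3,918.81
Quarter 5: opening $3,918.81; interest $109.73 → $4,028.54; payment $3,129.85; balance $898.69
Quarter 6: opening $898.69; interest $25.16 → $923.85; payment $923.85; balance $0.00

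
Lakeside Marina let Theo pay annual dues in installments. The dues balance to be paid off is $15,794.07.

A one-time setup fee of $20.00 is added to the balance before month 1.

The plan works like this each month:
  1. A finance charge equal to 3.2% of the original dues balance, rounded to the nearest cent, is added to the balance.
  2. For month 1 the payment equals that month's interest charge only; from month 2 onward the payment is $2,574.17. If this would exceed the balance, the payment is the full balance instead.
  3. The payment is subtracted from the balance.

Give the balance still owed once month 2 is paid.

$13,745.31

Month 1: $15,814.07 +$505.41 interest = $16,319.48; pay $505.41 → $15,814.07
Month 2: $15,814.07 +$505.41 interest = $16,319.48; pay $2,574.17 → $13,745.31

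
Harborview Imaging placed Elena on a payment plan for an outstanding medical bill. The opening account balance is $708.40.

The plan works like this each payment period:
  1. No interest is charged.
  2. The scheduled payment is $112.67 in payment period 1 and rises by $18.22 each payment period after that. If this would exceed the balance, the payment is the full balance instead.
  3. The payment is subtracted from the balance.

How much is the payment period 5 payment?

$148.40

Payment period 1: opening $708.40; payment $112.67; balance $595.73
Payment period 2: opening $595.73; payment $130.89; balance $464.84
Payment period 3: opening $464.84; payment $149.11; balance $315.73
Payment period 4: opening $315.73; payment $167.33; balance $148.40
Payment period 5: opening $148.40; payment $148.40; balance $0.00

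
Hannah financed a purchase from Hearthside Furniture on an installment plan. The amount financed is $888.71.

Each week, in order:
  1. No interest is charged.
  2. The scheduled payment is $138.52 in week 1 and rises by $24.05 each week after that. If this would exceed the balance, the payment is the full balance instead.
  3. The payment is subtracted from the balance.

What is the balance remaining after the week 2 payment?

Week 1: opening $888.71; payment $138.52; balance $750.19
Week 2: opening $750.19; payment $162.57; balance $587.62

$587.62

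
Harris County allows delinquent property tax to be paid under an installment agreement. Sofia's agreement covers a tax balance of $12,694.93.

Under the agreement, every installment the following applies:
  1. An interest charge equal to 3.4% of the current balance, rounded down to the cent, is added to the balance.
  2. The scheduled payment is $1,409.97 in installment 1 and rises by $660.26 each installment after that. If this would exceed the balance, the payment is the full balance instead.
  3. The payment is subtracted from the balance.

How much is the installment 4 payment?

Installment 1: opening $12,694.93; interest $431.62 → $13,126.55; payment $1,409.97; balance $11,716.58
Installment 2: opening $11,716.58; interest $398.36 → $12,114.94; payment $2,070.23; balance $10,044.71
Installment 3: opening $10,044.71; interest $341.52 → $10,386.23; payment $2,730.49; balance $7,655.74
Installment 4: opening $7,655.74; interest $260.29 → $7,916.03; payment $3,390.75; balance $4,525.28

$3,390.75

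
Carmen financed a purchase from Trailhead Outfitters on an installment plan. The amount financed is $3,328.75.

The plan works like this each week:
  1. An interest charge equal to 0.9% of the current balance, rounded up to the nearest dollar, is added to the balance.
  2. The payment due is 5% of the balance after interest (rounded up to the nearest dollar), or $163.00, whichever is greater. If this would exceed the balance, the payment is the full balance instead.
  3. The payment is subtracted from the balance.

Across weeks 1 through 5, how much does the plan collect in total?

$820.00

Week 1: opening $3,328.75; interest $30.00 → $3,358.75; payment $168.00; balance $3,190.75
Week 2: opening $3,190.75; interest $29.00 → $3,219.75; payment $163.00; balance $3,056.75
Week 3: opening $3,056.75; interest $28.00 → $3,084.75; payment $163.00; balance $2,921.75
Week 4: opening $2,921.75; interest $27.00 → $2,948.75; payment $163.00; balance $2,785.75
Week 5: opening $2,785.75; interest $26.00 → $2,811.75; payment $163.00; balance $2,648.75
Total paid: $820.00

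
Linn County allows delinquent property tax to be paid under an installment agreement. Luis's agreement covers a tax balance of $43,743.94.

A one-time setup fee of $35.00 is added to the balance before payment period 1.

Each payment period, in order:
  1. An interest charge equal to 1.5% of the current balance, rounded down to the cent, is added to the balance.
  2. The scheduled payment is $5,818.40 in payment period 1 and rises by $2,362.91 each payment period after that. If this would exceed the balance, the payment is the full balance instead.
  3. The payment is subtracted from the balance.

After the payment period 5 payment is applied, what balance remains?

$0.00

# | Opening | Interest | Payment | End bal
1 | $43,778.94 | $656.68 | $5,818.40 | $38,617.22
2 | $38,617.22 | $579.25 | $8,181.31 | $31,015.16
3 | $31,015.16 | $465.22 | $10,544.22 | $20,936.16
4 | $20,936.16 | $314.04 | $12,907.13 | $8,343.07
5 | $8,343.07 | $125.14 | $8,468.21 | $0.00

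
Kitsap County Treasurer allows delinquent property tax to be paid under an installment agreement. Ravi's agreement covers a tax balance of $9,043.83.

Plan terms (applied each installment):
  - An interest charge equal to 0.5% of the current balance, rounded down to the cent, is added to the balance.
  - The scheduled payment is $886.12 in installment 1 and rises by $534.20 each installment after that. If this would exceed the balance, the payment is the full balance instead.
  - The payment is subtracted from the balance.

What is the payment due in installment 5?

Installment 1: opening $9,043.83; interest $45.21 → $9,089.04; payment $886.12; balance $8,202.92
Installment 2: opening $8,202.92; interest $41.01 → $8,243.93; payment $1,420.32; balance $6,823.61
Installment 3: opening $6,823.61; interest $34.11 → $6,857.72; payment $1,954.52; balance $4,903.20
Installment 4: opening $4,903.20; interest $24.51 → $4,927.71; payment $2,488.72; balance $2,438.99
Installment 5: opening $2,438.99; interest $12.19 → $2,451.18; payment $2,451.18; balance $0.00

$2,451.18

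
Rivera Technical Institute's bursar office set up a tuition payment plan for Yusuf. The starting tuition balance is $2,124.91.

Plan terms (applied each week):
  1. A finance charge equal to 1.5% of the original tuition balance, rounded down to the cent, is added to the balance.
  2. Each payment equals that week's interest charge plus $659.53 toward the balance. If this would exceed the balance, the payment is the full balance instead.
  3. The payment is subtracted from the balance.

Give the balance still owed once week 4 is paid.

$0.00

Week 1: $2,124.91 +$31.87 interest = $2,156.78; pay $691.40 → $1,465.38
Week 2: $1,465.38 +$31.87 interest = $1,497.25; pay $691.40 → $805.85
Week 3: $805.85 +$31.87 interest = $837.72; pay $691.40 → $146.32
Week 4: $146.32 +$31.87 interest = $178.19; pay $178.19 → $0.00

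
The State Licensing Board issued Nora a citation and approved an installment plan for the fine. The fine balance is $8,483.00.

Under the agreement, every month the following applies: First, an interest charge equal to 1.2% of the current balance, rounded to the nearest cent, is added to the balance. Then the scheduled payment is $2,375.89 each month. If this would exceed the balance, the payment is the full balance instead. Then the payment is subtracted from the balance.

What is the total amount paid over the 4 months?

Month 1: opening $8,483.00; interest $101.80 → $8,584.80; payment $2,375.89; balance $6,208.91
Month 2: opening $6,208.91; interest $74.51 → $6,283.42; payment $2,375.89; balance $3,907.53
Month 3: opening $3,907.53; interest $46.89 → $3,954.42; payment $2,375.89; balance $1,578.53
Month 4: opening $1,578.53; interest $18.94 → $1,597.47; payment $1,597.47; balance $0.00
Total paid: $8,725.14

$8,725.14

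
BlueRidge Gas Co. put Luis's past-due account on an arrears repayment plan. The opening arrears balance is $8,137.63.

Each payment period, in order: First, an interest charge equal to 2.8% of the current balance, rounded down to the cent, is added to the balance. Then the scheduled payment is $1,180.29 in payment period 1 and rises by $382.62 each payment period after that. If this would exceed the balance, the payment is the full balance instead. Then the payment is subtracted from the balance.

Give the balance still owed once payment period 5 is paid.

Payment period 1: opening $8,137.63; interest $227.85 → $8,365.48; payment $1,180.29; balance $7,185.19
Payment period 2: opening $7,185.19; interest $201.18 → $7,386.37; payment $1,562.91; balance $5,823.46
Payment period 3: opening $5,823.46; interest $163.05 → $5,986.51; payment $1,945.53; balance $4,040.98
Payment period 4: opening $4,040.98; interest $113.14 → $4,154.12; payment $2,328.15; balance $1,825.97
Payment period 5: opening $1,825.97; interest $51.12 → $1,877.09; payment $1,877.09; balance $0.00

$0.00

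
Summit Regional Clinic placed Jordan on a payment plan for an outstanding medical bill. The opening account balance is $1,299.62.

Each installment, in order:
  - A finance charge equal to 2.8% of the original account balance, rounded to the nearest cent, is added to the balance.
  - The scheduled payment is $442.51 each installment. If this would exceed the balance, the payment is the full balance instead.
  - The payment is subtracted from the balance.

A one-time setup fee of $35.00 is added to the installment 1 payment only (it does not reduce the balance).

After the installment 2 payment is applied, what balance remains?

Installment 1: opening $1,299.62; interest $36.39 → $1,336.01; payment $442.51 (+ $35.00 fee); balance $893.50
Installment 2: opening $893.50; interest $36.39 → $929.89; payment $442.51; balance $487.38

$487.38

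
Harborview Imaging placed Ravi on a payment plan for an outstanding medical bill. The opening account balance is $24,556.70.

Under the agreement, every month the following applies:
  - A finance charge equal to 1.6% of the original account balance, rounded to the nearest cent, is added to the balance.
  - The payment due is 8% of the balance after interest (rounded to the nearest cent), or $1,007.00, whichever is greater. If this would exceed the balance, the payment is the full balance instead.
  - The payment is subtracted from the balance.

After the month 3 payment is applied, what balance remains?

$20,122.00

Month 1: opening $24,556.70; interest $392.91 → $24,949.61; payment $1,995.97; balance $22,953.64
Month 2: opening $22,953.64; interest $392.91 → $23,346.55; payment $1,867.72; balance $21,478.83
Month 3: opening $21,478.83; interest $392.91 → $21,871.74; payment $1,749.74; balance $20,122.00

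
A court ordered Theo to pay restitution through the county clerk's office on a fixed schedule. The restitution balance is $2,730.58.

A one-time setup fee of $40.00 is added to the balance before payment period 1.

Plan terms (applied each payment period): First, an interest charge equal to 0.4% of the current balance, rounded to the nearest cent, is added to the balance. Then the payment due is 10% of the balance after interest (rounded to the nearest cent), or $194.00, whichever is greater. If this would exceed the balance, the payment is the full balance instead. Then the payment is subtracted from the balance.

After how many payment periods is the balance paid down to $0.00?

Payment period 1: opening $2,770.58; interest $11.08 → $2,781.66; payment $278.17; balance $2,503.49
Payment period 2: opening $2,503.49; interest $10.01 → $2,513.50; payment $251.35; balance $2,262.15
Payment period 3: opening $2,262.15; interest $9.05 → $2,271.20; payment $227.12; balance $2,044.08
Payment period 4: opening $2,044.08; interest $8.18 → $2,052.26; payment $205.23; balance $1,847.03
Payment period 5: opening $1,847.03; interest $7.39 → $1,854.42; payment $194.00; balance $1,660.42
Payment period 6: opening $1,660.42; interest $6.64 → $1,667.06; payment $194.00; balance $1,473.06
Payment period 7: opening $1,473.06; interest $5.89 → $1,478.95; payment $194.00; balance $1,284.95
Payment period 8: opening $1,284.95; interest $5.14 → $1,290.09; payment $194.00; balance $1,096.09
Payment period 9: opening $1,096.09; interest $4.38 → $1,100.47; payment $194.00; balance $906.47
Payment period 10: opening $906.47; interest $3.63 → $910.10; payment $194.00; balance $716.10
Payment period 11: opening $716.10; interest $2.86 → $718.96; payment $194.00; balance $524.96
Payment period 12: opening $524.96; interest $2.10 → $527.06; payment $194.00; balance $333.06
Payment period 13: opening $333.06; interest $1.33 → $334.39; payment $194.00; balance $140.39
Payment period 14: opening $140.39; interest $0.56 → $140.95; payment $140.95; balance $0.00
Balance reaches $0.00 in payment period 14.

14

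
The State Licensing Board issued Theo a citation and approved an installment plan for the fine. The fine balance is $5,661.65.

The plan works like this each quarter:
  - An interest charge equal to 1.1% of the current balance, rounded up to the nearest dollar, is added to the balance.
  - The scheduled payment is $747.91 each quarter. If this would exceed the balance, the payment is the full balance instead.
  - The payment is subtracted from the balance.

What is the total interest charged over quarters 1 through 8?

$286.00

# | Opening | Interest | Payment | End bal
1 | $5,661.65 | $63.00 | $747.91 | $4,976.74
2 | $4,976.74 | $55.00 | $747.91 | $4,283.83
3 | $4,283.83 | $48.00 | $747.91 | $3,583.92
4 | $3,583.92 | $40.00 | $747.91 | $2,876.01
5 | $2,876.01 | $32.00 | $747.91 | $2,160.10
6 | $2,160.10 | $24.00 | $747.91 | $1,436.19
7 | $1,436.19 | $16.00 | $747.91 | $704.28
8 | $704.28 | $8.00 | $712.28 | $0.00
Total interest: $63.00 + $55.00 + $48.00 + $40.00 + $32.00 + $24.00 + $16.00 + $8.00 = $286.00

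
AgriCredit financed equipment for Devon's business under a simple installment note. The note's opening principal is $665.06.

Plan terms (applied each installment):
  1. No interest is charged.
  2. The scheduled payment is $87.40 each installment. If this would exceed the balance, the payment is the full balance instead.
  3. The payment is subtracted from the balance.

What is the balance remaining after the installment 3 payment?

$402.86

Installment 1: opening $665.06; payment $87.40; balance $577.66
Installment 2: opening $577.66; payment $87.40; balance $490.26
Installment 3: opening $490.26; payment $87.40; balance $402.86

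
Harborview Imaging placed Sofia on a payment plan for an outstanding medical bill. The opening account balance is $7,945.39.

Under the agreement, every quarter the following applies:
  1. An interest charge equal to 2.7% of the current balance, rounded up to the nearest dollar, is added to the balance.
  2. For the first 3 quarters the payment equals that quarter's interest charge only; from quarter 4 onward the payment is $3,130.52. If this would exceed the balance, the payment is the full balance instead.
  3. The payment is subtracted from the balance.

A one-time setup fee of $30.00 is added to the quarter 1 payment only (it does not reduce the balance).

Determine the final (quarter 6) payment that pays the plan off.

$2,090.35

Quarter 1: opening $7,945.39; interest $215.00 → $8,160.39; payment $215.00 (+ $30.00 fee); balance $7,945.39
Quarter 2: opening $7,945.39; interest $215.00 → $8,160.39; payment $215.00; balance $7,945.39
Quarter 3: opening $7,945.39; interest $215.00 → $8,160.39; payment $215.00; balance $7,945.39
Quarter 4: opening $7,945.39; interest $215.00 → $8,160.39; payment $3,130.52; balance $5,029.87
Quarter 5: opening $5,029.87; interest $136.00 → $5,165.87; payment $3,130.52; balance $2,035.35
Quarter 6: opening $2,035.35; interest $55.00 → $2,090.35; payment $2,090.35; balance $0.00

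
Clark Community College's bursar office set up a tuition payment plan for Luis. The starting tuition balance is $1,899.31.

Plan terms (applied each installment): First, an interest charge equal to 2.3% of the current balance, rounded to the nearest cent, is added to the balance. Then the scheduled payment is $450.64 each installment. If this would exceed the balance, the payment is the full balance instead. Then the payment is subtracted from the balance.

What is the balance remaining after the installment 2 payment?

$1,076.03

Installment 1: opening $1,899.31; interest $43.68 → $1,942.99; payment $450.64; balance $1,492.35
Installment 2: opening $1,492.35; interest $34.32 → $1,526.67; payment $450.64; balance $1,076.03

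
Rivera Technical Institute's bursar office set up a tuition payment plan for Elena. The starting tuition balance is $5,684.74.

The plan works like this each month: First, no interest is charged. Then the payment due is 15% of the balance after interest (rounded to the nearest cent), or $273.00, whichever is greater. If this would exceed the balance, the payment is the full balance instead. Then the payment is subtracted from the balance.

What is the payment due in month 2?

Month 1: opening $5,684.74; payment $852.71; balance $4,832.03
Month 2: opening $4,832.03; payment $724.80; balance $4,107.23

$724.80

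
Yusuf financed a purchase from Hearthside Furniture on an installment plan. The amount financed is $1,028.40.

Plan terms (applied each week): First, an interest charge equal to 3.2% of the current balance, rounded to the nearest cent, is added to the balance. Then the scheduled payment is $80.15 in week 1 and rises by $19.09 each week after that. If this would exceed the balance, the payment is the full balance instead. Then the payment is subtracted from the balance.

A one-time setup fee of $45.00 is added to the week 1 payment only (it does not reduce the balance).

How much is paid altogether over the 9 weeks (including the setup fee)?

$1,257.05

Week 1: opening $1,028.40; interest $32.91 → $1,061.31; payment $80.15 (+ $45.00 fee); balance $981.16
Week 2: opening $981.16; interest $31.40 → $1,012.56; payment $99.24; balance $913.32
Week 3: opening $913.32; interest $29.23 → $942.55; payment $118.33; balance $824.22
Week 4: opening $824.22; interest $26.38 → $850.60; payment $137.42; balance $713.18
Week 5: opening $713.18; interest $22.82 → $736.00; payment $156.51; balance $579.49
Week 6: opening $579.49; interest $18.54 → $598.03; payment $175.60; balance $422.43
Week 7: opening $422.43; interest $13.52 → $435.95; payment $194.69; balance $241.26
Week 8: opening $241.26; interest $7.72 → $248.98; payment $213.78; balance $35.20
Week 9: opening $35.20; interest $1.13 → $36.33; payment $36.33; balance $0.00
Total paid: $1,257.05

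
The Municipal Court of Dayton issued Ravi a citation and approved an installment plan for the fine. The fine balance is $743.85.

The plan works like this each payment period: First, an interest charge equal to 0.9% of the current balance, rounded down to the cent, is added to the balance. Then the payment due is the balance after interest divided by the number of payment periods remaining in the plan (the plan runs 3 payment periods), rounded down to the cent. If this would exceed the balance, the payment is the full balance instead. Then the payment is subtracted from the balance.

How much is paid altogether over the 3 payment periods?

# | Opening | Interest | Payment | End bal
1 | $743.85 | $6.69 | $250.18 | $500.36
2 | $500.36 | $4.50 | $252.43 | $252.43
3 | $252.43 | $2.27 | $254.70 | $0.00
Total paid: $757.31

$757.31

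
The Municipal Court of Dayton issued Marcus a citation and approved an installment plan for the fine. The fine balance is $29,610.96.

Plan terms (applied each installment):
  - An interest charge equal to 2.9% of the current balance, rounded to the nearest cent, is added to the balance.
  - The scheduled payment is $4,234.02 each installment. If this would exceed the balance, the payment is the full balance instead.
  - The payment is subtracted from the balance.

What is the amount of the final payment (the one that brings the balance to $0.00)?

$3,936.95

Installment 1: opening $29,610.96; interest $858.72 → $30,469.68; payment $4,234.02; balance $26,235.66
Installment 2: opening $26,235.66; interest $760.83 → $26,996.49; payment $4,234.02; balance $22,762.47
Installment 3: opening $22,762.47; interest $660.11 → $23,422.58; payment $4,234.02; balance $19,188.56
Installment 4: opening $19,188.56; interest $556.47 → $19,745.03; payment $4,234.02; balance $15,511.01
Installment 5: opening $15,511.01; interest $449.82 → $15,960.83; payment $4,234.02; balance $11,726.81
Installment 6: opening $11,726.81; interest $340.08 → $12,066.89; payment $4,234.02; balance $7,832.87
Installment 7: opening $7,832.87; interest $227.15 → $8,060.02; payment $4,234.02; balance $3,826.00
Installment 8: opening $3,826.00; interest $110.95 → $3,936.95; payment $3,936.95; balance $0.00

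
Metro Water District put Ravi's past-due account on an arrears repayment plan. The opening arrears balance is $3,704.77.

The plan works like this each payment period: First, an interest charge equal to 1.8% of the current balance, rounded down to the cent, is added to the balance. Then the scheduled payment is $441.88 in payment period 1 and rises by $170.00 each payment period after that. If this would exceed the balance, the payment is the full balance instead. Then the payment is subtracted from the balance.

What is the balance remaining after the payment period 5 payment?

$29.14

# | Opening | Interest | Payment | End bal
1 | $3,704.77 | $66.68 | $441.88 | $3,329.57
2 | $3,329.57 | $59.93 | $611.88 | $2,777.62
3 | $2,777.62 | $49.99 | $781.88 | $2,045.73
4 | $2,045.73 | $36.82 | $951.88 | $1,130.67
5 | $1,130.67 | $20.35 | $1,121.88 | $29.14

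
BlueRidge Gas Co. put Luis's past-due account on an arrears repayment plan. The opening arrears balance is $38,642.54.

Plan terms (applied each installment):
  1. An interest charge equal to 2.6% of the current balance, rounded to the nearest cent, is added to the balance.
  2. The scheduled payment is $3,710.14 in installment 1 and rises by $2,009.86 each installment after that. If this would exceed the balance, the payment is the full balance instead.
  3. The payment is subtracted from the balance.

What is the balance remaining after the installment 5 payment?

$3,765.44

Installment 1: opening $38,642.54; interest $1,004.71 → $39,647.25; payment $3,710.14; balance $35,937.11
Installment 2: opening $35,937.11; interest $934.36 → $36,871.47; payment $5,720.00; balance $31,151.47
Installment 3: opening $31,151.47; interest $809.94 → $31,961.41; payment $7,729.86; balance $24,231.55
Installment 4: opening $24,231.55; interest $630.02 → $24,861.57; payment $9,739.72; balance $15,121.85
Installment 5: opening $15,121.85; interest $393.17 → $15,515.02; payment $11,749.58; balance $3,765.44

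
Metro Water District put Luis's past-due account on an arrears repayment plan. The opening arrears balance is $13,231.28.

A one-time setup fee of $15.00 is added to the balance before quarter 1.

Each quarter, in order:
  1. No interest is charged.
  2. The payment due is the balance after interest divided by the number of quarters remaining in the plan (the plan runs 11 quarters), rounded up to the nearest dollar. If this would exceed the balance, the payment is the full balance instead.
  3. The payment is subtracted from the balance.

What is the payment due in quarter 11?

Quarter 1: opening $13,246.28; payment $1,205.00; balance $12,041.28
Quarter 2: opening $12,041.28; payment $1,205.00; balance $10,836.28
Quarter 3: opening $10,836.28; payment $1,205.00; balance $9,631.28
Quarter 4: opening $9,631.28; payment $1,204.00; balance $8,427.28
Quarter 5: opening $8,427.28; payment $1,204.00; balance $7,223.28
Quarter 6: opening $7,223.28; payment $1,204.00; balance $6,019.28
Quarter 7: opening $6,019.28; payment $1,204.00; balance $4,815.28
Quarter 8: opening $4,815.28; payment $1,204.00; balance $3,611.28
Quarter 9: opening $3,611.28; payment $1,204.00; balance $2,407.28
Quarter 10: opening $2,407.28; payment $1,204.00; balance $1,203.28
Quarter 11: opening $1,203.28; payment $1,203.28; balance $0.00

$1,203.28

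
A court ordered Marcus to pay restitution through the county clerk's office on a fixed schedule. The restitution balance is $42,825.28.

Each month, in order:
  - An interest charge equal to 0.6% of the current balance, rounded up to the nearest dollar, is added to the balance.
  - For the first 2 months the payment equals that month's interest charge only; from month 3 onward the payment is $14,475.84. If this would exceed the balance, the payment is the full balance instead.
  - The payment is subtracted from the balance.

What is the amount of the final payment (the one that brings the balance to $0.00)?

$14,388.60

Month 1: $42,825.28 +$257.00 interest = $43,082.28; pay $257.00 → $42,825.28
Month 2: $42,825.28 +$257.00 interest = $43,082.28; pay $257.00 → $42,825.28
Month 3: $42,825.28 +$257.00 interest = $43,082.28; pay $14,475.84 → $28,606.44
Month 4: $28,606.44 +$172.00 interest = $28,778.44; pay $14,475.84 → $14,302.60
Month 5: $14,302.60 +$86.00 interest = $14,388.60; pay $14,388.60 → $0.00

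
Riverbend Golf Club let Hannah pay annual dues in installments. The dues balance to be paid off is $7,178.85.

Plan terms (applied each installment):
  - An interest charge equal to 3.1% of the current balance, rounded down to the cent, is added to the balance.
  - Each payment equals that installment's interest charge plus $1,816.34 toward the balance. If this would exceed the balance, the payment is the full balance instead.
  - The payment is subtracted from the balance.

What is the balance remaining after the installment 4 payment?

# | Opening | Interest | Payment | End bal
1 | $7,178.85 | $222.54 | $2,038.88 | $5,362.51
2 | $5,362.51 | $166.23 | $1,982.57 | $3,546.17
3 | $3,546.17 | $109.93 | $1,926.27 | $1,729.83
4 | $1,729.83 | $53.62 | $1,783.45 | $0.00

$0.00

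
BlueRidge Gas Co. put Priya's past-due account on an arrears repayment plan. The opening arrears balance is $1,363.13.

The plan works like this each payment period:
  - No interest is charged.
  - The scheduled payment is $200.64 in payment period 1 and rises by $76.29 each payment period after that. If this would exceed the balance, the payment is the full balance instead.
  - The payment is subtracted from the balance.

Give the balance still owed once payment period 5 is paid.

# | Opening | Payment | End bal
1 | $1,363.13 | $200.64 | $1,162.49
2 | $1,162.49 | $276.93 | $885.56
3 | $885.56 | $353.22 | $532.34
4 | $532.34 | $429.51 | $102.83
5 | $102.83 | $102.83 | $0.00

$0.00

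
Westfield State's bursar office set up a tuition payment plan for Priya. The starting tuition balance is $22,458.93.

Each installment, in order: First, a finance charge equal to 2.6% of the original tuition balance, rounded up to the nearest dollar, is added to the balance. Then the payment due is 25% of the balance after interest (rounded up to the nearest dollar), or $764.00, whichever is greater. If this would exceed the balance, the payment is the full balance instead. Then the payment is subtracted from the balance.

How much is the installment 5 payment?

Installment 1: $22,458.93 +$584.00 interest = $23,042.93; pay $5,761.00 → $17,281.93
Installment 2: $17,281.93 +$584.00 interest = $17,865.93; pay $4,467.00 → $13,398.93
Installment 3: $13,398.93 +$584.00 interest = $13,982.93; pay $3,496.00 → $10,486.93
Installment 4: $10,486.93 +$584.00 interest = $11,070.93; pay $2,768.00 → $8,302.93
Installment 5: $8,302.93 +$584.00 interest = $8,886.93; pay $2,222.00 → $6,664.93

$2,222.00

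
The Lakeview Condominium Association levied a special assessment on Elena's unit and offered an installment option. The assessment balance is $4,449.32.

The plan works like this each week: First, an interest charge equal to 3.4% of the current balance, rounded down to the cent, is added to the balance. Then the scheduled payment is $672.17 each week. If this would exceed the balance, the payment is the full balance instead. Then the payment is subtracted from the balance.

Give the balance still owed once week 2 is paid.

$3,389.81

Week 1: $4,449.32 +$151.27 interest = $4,600.59; pay $672.17 → $3,928.42
Week 2: $3,928.42 +$133.56 interest = $4,061.98; pay $672.17 → $3,389.81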